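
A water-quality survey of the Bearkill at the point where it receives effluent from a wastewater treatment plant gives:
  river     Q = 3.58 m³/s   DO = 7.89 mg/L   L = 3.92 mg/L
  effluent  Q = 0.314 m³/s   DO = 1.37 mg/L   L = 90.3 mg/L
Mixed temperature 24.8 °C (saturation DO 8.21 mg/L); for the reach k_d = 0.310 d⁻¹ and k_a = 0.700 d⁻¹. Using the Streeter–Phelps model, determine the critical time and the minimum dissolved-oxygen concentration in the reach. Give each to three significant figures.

Mixed DO = (3.58×7.89 + 0.314×1.37)/(3.58+0.314) = 28.68/3.894 = 7.364 mg/L.
Mixed L₀ = (3.58×3.92 + 0.314×90.3)/(3.894) = 42.39/3.894 = 10.89 mg/L.
Initial deficit D₀ = C_s − DO₀ = 8.21 − 7.364 = 0.8458 mg/L.
t_c = (1/0.3900) ln[(0.700/0.310)(1 − 0.8458×0.3900/(0.310×10.89))] = 2.564 × ln(2.037) = 1.825 d.
D_c = (0.310/0.700) × 10.89 × e^(−0.310×1.825) = 0.4429 × 10.89 × 0.5680 = 2.738 mg/L.
Minimum DO = 8.21 − 2.738 = 5.472 mg/L.

t_c ≈ 1.82 d; minimum DO ≈ 5.47 mg/L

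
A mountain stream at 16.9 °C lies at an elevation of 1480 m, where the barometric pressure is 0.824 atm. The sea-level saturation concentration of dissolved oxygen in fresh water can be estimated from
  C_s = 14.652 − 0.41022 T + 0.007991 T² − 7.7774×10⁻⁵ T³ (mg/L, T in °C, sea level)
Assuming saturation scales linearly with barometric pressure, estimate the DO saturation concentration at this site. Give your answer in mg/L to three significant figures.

At sea level: C_s = 14.652 − 0.41022×16.9 + 0.007991×16.9² − 7.7774×10⁻⁵×16.9³ = 9.626 mg/L.
Pressure correction: C_s' = 9.626 × 0.824 = 7.932 mg/L.

C_s ≈ 7.93 mg/L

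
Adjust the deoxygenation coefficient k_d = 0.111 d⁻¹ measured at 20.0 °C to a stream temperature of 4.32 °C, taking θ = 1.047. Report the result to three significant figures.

k_d ≈ 0.0540 d⁻¹

k_d(T₂) = k_d(T₁) · θ^(T₂−T₁) = 0.111 × 1.047^(4.32−20.0)
= 0.111 × 1.047^-15.7 = 0.111 × 0.4867 = 0.05402 d⁻¹.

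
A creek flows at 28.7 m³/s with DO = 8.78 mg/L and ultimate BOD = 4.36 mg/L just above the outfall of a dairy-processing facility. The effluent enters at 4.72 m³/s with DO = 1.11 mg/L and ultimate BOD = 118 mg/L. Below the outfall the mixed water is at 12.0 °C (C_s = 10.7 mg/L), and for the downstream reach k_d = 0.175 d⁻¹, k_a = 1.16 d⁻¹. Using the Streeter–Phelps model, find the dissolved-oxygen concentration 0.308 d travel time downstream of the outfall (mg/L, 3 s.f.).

DO ≈ 7.70 mg/L

Mixed DO = (28.7×8.78 + 4.72×1.11)/(28.7+4.72) = 257.2/33.42 = 7.697 mg/L.
Mixed L₀ = (28.7×4.36 + 4.72×118)/(33.42) = 682.1/33.42 = 20.41 mg/L.
Initial deficit D₀ = C_s − DO₀ = 10.7 − 7.697 = 3.003 mg/L.
D(0.308) = [0.175×20.41/(1.16−0.175)](e^(−0.175×0.308) − e^(−1.16×0.308)) + 3.003 e^(−1.16×0.308)
= 3.626 × (0.9475 − 0.6996) + 3.003 × 0.6996 = 3.000 mg/L.
DO = 10.7 − 3.000 = 7.700 mg/L.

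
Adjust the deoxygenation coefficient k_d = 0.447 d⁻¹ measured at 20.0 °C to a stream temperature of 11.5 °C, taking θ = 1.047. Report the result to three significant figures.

k_d(T₂) = k_d(T₁) · θ^(T₂−T₁) = 0.447 × 1.047^(11.5−20.0)
= 0.447 × 1.047^-8.50 = 0.447 × 0.6768 = 0.3025 d⁻¹.

k_d ≈ 0.303 d⁻¹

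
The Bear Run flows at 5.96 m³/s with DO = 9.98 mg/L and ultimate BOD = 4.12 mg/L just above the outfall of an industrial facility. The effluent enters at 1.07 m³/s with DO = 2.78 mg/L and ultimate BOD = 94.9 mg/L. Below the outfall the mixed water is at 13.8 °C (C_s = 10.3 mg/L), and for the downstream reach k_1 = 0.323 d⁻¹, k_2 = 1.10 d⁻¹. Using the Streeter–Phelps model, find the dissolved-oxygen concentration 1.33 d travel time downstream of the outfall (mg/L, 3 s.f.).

DO ≈ 6.85 mg/L

Mixed DO = (5.96×9.98 + 1.07×2.78)/(5.96+1.07) = 62.46/7.030 = 8.884 mg/L.
Mixed L₀ = (5.96×4.12 + 1.07×94.9)/(7.030) = 126.1/7.030 = 17.94 mg/L.
Initial deficit D₀ = C_s − DO₀ = 10.3 − 8.884 = 1.416 mg/L.
D(1.33) = [0.323×17.94/(1.10−0.323)](e^(−0.323×1.33) − e^(−1.10×1.33)) + 1.416 e^(−1.10×1.33)
= 7.457 × (0.6508 − 0.2315) + 1.416 × 0.2315 = 3.454 mg/L.
DO = 10.3 − 3.454 = 6.846 mg/L.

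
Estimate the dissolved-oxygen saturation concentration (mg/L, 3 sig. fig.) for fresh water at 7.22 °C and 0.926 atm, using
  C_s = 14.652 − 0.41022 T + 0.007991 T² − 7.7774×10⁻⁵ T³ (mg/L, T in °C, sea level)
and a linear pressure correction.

C_s ≈ 11.2 mg/L

At sea level: C_s = 14.652 − 0.41022×7.22 + 0.007991×7.22² − 7.7774×10⁻⁵×7.22³ = 12.08 mg/L.
Pressure correction: C_s' = 12.08 × 0.926 = 11.18 mg/L.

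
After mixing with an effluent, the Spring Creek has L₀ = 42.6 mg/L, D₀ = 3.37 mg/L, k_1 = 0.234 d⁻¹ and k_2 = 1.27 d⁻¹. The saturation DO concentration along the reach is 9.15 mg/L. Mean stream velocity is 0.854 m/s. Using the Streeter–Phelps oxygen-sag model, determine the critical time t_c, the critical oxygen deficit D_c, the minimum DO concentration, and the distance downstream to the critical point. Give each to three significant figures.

At the critical point dD/dt = 0, so k_1 L₀ e^(−k_1 t) = k_2 D. Substituting D(t) from the Streeter–Phelps equation and solving for t gives
t_c = ln[(k_2/k_1)(1 − D₀(k_2−k_1)/(k_1 L₀))] / (k_2−k_1).
Here k_2−k_1 = 1.036 d⁻¹ and 1 − D₀(k_2−k_1)/(k_1 L₀) = 1 − 3.37×1.036/(0.234×42.6) = 0.6498, so
t_c = ln(5.427 × 0.6498) / 1.036 = 1.260 / 1.036 = 1.217 d.
D_c = (k_1/k_2) L₀ e^(−k_1 t_c) = (0.234/1.27) × 42.6 × e^(−0.234×1.217) = 0.1843 × 42.6 × 0.7523 = 5.905 mg/L.
Minimum DO = C_s − D_c = 9.15 − 5.905 = 3.245 mg/L.
x_c = v t_c = 0.854 m/s × 1.217 d × 86400 s/d = 89760 m ≈ 89.8 km.

t_c ≈ 1.22 d; D_c ≈ 5.90 mg/L; min DO ≈ 3.25 mg/L; x_c ≈ 89.8 km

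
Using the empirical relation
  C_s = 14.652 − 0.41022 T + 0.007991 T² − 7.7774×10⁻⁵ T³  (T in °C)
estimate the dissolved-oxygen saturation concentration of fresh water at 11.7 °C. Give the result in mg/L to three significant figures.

C_s ≈ 10.8 mg/L

C_s = 14.652 − 0.41022×11.7 + 0.007991×11.7² − 7.7774×10⁻⁵×11.7³ = 10.82 mg/L.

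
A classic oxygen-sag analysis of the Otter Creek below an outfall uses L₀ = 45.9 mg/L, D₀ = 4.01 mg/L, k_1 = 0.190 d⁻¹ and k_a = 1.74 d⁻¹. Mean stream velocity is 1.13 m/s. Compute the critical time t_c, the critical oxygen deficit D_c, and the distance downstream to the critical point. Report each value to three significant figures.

t_c ≈ 0.624 d; D_c ≈ 4.45 mg/L; x_c ≈ 60.9 km

At the critical point dD/dt = 0, so k_1 L₀ e^(−k_1 t) = k_a D. Substituting D(t) from the Streeter–Phelps equation and solving for t gives
t_c = ln[(k_a/k_1)(1 − D₀(k_a−k_1)/(k_1 L₀))] / (k_a−k_1).
Here k_a−k_1 = 1.550 d⁻¹ and 1 − D₀(k_a−k_1)/(k_1 L₀) = 1 − 4.01×1.550/(0.190×45.9) = 0.2873, so
t_c = ln(9.158 × 0.2873) / 1.550 = 0.9674 / 1.550 = 0.6241 d.
D_c = (k_1/k_a) L₀ e^(−k_1 t_c) = (0.190/1.74) × 45.9 × e^(−0.190×0.6241) = 0.1092 × 45.9 × 0.8882 = 4.452 mg/L.
x_c = v t_c = 1.13 m/s × 0.6241 d × 86400 s/d = 60930 m ≈ 60.9 km.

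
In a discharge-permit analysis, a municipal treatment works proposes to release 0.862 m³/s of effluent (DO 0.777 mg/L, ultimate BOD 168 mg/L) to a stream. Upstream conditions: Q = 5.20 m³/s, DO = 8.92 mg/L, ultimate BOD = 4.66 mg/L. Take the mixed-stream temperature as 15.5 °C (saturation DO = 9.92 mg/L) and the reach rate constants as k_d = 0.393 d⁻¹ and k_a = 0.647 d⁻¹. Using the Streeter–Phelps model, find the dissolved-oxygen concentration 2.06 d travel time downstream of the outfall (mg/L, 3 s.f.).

Mixed DO = (5.20×8.92 + 0.862×0.777)/(5.20+0.862) = 47.05/6.062 = 7.762 mg/L.
Mixed L₀ = (5.20×4.66 + 0.862×168)/(6.062) = 169.0/6.062 = 27.89 mg/L.
Initial deficit D₀ = C_s − DO₀ = 9.92 − 7.762 = 2.158 mg/L.
D(2.06) = [0.393×27.89/(0.647−0.393)](e^(−0.393×2.06) − e^(−0.647×2.06)) + 2.158 e^(−0.647×2.06)
= 43.15 × (0.4450 − 0.2637) + 2.158 × 0.2637 = 8.392 mg/L.
DO = 9.92 − 8.392 = 1.528 mg/L.

DO ≈ 1.53 mg/L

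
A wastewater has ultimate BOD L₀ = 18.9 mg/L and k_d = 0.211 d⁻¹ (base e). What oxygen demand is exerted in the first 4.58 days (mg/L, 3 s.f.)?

y_t = L₀(1 − e^(−k_d t)) = 18.9 × (1 − e^(−0.211×4.58))
= 18.9 × (1 − 0.3805) = 18.9 × 0.6195 = 11.71 mg/L.

y ≈ 11.7 mg/L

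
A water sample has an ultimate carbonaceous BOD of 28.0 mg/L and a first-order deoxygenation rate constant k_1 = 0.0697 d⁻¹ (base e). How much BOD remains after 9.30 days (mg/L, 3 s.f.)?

L_t = L₀ e^(−k_1 t) = 28.0 × e^(−0.0697×9.30) = 28.0 × 0.5230 = 14.64 mg/L.

L ≈ 14.6 mg/L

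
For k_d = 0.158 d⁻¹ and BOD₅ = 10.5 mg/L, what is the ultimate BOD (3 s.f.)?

L₀ ≈ 19.2 mg/L

BOD₅ = L₀(1 − e^(−5k_d)) ⇒ L₀ = BOD₅ / (1 − e^(−5×0.158))
= 10.5 / (1 − 0.4538) = 10.5 / 0.5462 = 19.23 mg/L.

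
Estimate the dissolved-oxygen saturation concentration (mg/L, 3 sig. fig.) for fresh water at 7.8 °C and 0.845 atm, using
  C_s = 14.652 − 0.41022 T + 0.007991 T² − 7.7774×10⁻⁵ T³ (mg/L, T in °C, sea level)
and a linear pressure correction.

C_s ≈ 10.1 mg/L

At sea level: C_s = 14.652 − 0.41022×7.8 + 0.007991×7.8² − 7.7774×10⁻⁵×7.8³ = 11.90 mg/L.
Pressure correction: C_s' = 11.90 × 0.845 = 10.06 mg/L.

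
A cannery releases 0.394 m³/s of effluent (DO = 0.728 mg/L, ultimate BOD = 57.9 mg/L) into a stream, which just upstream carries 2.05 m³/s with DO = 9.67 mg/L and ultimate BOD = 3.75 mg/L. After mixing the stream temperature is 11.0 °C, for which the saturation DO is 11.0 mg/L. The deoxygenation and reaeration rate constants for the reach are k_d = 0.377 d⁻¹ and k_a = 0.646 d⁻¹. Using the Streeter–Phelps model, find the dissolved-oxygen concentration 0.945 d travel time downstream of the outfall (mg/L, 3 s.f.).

Mixed DO = (2.05×9.67 + 0.394×0.728)/(2.05+0.394) = 20.11/2.444 = 8.228 mg/L.
Mixed L₀ = (2.05×3.75 + 0.394×57.9)/(2.444) = 30.50/2.444 = 12.48 mg/L.
Initial deficit D₀ = C_s − DO₀ = 11.0 − 8.228 = 2.772 mg/L.
D(0.945) = [0.377×12.48/(0.646−0.377)](e^(−0.377×0.945) − e^(−0.646×0.945)) + 2.772 e^(−0.646×0.945)
= 17.49 × (0.7003 − 0.5431) + 2.772 × 0.5431 = 4.254 mg/L.
DO = 11.0 − 4.254 = 6.746 mg/L.

DO ≈ 6.75 mg/L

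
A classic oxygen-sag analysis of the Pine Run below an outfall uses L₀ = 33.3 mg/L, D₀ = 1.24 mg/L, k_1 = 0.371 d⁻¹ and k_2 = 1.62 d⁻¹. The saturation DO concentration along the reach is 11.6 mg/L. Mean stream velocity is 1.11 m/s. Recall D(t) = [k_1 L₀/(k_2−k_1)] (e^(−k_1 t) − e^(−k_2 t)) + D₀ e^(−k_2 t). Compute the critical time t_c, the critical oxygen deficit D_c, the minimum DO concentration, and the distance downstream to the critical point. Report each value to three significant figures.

t_c = [1/(k_2−k_1)] ln[(k_2/k_1)(1 − D₀(k_2−k_1)/(k_1 L₀))]
= [1/(1.62−0.371)] ln[(1.62/0.371)(1 − 1.24×1.249/(0.371×33.3))]
= (1/1.249) ln[4.367 × 0.8746] = 0.8006 × ln(3.819) = 0.8006 × 1.340 = 1.073 d.
D_c = (k_1/k_2) L₀ e^(−k_1 t_c) = (0.371/1.62) × 33.3 × e^(−0.371×1.073) = 0.2290 × 33.3 × 0.6716 = 5.122 mg/L.
Minimum DO = C_s − D_c = 11.6 − 5.122 = 6.478 mg/L.
x_c = v t_c = 1.11 m/s × 1.073 d × 86400 s/d = 102900 m ≈ 103 km.

t_c ≈ 1.07 d; D_c ≈ 5.12 mg/L; min DO ≈ 6.48 mg/L; x_c ≈ 103 km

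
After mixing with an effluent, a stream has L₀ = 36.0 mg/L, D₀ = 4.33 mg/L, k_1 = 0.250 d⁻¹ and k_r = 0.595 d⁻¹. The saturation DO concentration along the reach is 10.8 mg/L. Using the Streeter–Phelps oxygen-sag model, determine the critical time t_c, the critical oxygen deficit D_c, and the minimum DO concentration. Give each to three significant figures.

t_c = [1/(k_r−k_1)] ln[(k_r/k_1)(1 − D₀(k_r−k_1)/(k_1 L₀))]
= [1/(0.595−0.250)] ln[(0.595/0.250)(1 − 4.33×0.3450/(0.250×36.0))]
= (1/0.3450) ln[2.380 × 0.8340] = 2.899 × ln(1.985) = 2.899 × 0.6856 = 1.987 d.
D_c = (k_1/k_r) L₀ e^(−k_1 t_c) = (0.250/0.595) × 36.0 × e^(−0.250×1.987) = 0.4202 × 36.0 × 0.6085 = 9.204 mg/L.
Minimum DO = C_s − D_c = 10.8 − 9.204 = 1.596 mg/L.

t_c ≈ 1.99 d; D_c ≈ 9.20 mg/L; min DO ≈ 1.60 mg/L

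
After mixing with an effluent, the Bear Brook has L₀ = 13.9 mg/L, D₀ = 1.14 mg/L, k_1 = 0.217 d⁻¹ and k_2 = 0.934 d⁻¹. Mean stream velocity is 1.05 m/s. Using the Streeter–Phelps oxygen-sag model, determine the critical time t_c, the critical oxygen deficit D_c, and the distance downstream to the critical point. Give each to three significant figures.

With k_2/k_1 = 4.304 and 1 − D₀(k_2−k_1)/(k_1 L₀) = 0.7290,
t_c = ln(4.304 × 0.7290) / (0.934 − 0.217) = ln(3.138) / 0.7170 = 1.144/0.7170 = 1.595 d.
L(t_c) = L₀ e^(−k_1 t_c) = 13.9 × 0.7075 = 9.834 mg/L, and at the critical point k_2 D_c = k_1 L, so D_c = (0.217/0.934) × 9.834 = 2.285 mg/L.
x_c = v t_c = 1.05 m/s × 1.595 d × 86400 s/d = 144700 m ≈ 145 km.

t_c ≈ 1.59 d; D_c ≈ 2.28 mg/L; x_c ≈ 145 km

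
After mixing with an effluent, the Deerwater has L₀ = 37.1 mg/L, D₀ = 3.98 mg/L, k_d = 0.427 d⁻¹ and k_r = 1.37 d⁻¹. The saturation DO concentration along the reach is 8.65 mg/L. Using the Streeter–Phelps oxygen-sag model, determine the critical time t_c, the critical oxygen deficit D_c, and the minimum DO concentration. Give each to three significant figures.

t_c ≈ 0.950 d; D_c ≈ 7.71 mg/L; min DO ≈ 0.941 mg/L

At the critical point dD/dt = 0, so k_d L₀ e^(−k_d t) = k_r D. Substituting D(t) from the Streeter–Phelps equation and solving for t gives
t_c = ln[(k_r/k_d)(1 − D₀(k_r−k_d)/(k_d L₀))] / (k_r−k_d).
Here k_r−k_d = 0.9430 d⁻¹ and 1 − D₀(k_r−k_d)/(k_d L₀) = 1 − 3.98×0.9430/(0.427×37.1) = 0.7631, so
t_c = ln(3.208 × 0.7631) / 0.9430 = 0.8954 / 0.9430 = 0.9495 d.
L(t_c) = L₀ e^(−k_d t_c) = 37.1 × 0.6667 = 24.73 mg/L, and at the critical point k_r D_c = k_d L, so D_c = (0.427/1.37) × 24.73 = 7.709 mg/L.
Minimum DO = C_s − D_c = 8.65 − 7.709 = 0.9410 mg/L.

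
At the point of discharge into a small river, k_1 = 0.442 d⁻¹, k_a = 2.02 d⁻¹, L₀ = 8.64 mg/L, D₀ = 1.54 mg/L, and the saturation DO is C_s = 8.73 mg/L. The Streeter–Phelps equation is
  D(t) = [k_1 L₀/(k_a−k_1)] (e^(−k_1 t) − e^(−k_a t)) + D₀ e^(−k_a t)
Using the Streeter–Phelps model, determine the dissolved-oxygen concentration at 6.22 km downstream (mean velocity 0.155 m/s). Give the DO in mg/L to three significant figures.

Travel time t = x/v = 6.22 km / (0.155 m/s) = 6220 m / 0.155 m/s = 40130 s = 0.4645 d.
k_1 L₀/(k_a−k_1) = 0.442×8.64/(2.02−0.442) = 3.819/1.578 = 2.420 mg/L.
e^(−k_1 t) = e^(−0.442×0.4645) = 0.8144; e^(−k_a t) = e^(−2.02×0.4645) = 0.3913.
D = 2.420 × (0.8144 − 0.3913) + 1.54 × 0.3913 = 1.024 + 0.6026 = 1.627 mg/L.
DO = C_s − D = 8.73 − 1.627 = 7.103 mg/L.

DO ≈ 7.10 mg/L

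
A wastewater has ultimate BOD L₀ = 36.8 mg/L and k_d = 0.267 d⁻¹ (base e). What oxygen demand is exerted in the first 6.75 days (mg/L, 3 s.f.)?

y_t = L₀(1 − e^(−k_d t)) = 36.8 × (1 − e^(−0.267×6.75))
= 36.8 × (1 − 0.1649) = 36.8 × 0.8351 = 30.73 mg/L.

y ≈ 30.7 mg/L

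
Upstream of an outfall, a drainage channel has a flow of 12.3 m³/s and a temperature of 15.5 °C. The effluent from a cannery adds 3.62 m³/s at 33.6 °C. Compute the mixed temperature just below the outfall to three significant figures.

19.6 °C

Flow-weighted mixing: C = (Q_r C_r + Q_w C_w)/(Q_r + Q_w)
= (12.3×15.5 + 3.62×33.6)/(12.3 + 3.62) = 312.3/15.92 = 19.62 °C.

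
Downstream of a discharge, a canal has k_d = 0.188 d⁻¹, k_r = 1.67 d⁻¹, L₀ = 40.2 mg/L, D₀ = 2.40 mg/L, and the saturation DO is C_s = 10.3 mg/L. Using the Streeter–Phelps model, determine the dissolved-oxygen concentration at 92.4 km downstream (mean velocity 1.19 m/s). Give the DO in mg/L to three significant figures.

Travel time t = x/v = 92.4 km / (1.19 m/s) = 92400 m / 1.19 m/s = 77650 s = 0.8987 d.
k_d L₀/(k_r−k_d) = 0.188×40.2/(1.67−0.188) = 7.558/1.482 = 5.100 mg/L.
e^(−k_d t) = e^(−0.188×0.8987) = 0.8445; e^(−k_r t) = e^(−1.67×0.8987) = 0.2229.
D = 5.100 × (0.8445 − 0.2229) + 2.40 × 0.2229 = 3.170 + 0.5351 = 3.705 mg/L.
DO = C_s − D = 10.3 − 3.705 = 6.595 mg/L.

DO ≈ 6.60 mg/L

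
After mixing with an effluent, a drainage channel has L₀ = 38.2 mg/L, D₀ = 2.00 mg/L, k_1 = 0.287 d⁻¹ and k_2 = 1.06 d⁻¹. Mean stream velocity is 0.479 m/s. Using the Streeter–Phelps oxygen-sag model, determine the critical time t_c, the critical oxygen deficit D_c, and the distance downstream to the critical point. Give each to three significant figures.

At the critical point dD/dt = 0, so k_1 L₀ e^(−k_1 t) = k_2 D. Substituting D(t) from the Streeter–Phelps equation and solving for t gives
t_c = ln[(k_2/k_1)(1 − D₀(k_2−k_1)/(k_1 L₀))] / (k_2−k_1).
Here k_2−k_1 = 0.7730 d⁻¹ and 1 − D₀(k_2−k_1)/(k_1 L₀) = 1 − 2.00×0.7730/(0.287×38.2) = 0.8590, so
t_c = ln(3.693 × 0.8590) / 0.7730 = 1.155 / 0.7730 = 1.494 d.
L(t_c) = L₀ e^(−k_1 t_c) = 38.2 × 0.6514 = 24.88 mg/L, and at the critical point k_2 D_c = k_1 L, so D_c = (0.287/1.06) × 24.88 = 6.737 mg/L.
x_c = v t_c = 0.479 m/s × 1.494 d × 86400 s/d = 61810 m ≈ 61.8 km.

t_c ≈ 1.49 d; D_c ≈ 6.74 mg/L; x_c ≈ 61.8 km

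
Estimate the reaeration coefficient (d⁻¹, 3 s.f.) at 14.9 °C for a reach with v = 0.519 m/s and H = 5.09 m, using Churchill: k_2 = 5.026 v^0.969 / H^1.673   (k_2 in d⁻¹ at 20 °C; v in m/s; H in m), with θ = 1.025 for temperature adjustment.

k_2(20) = 5.026 × 0.519^0.969 / 5.09^1.673 = 5.026 × 0.5297 / 15.22 = 0.1749 d⁻¹.
k_2(14.9) = 0.1749 × 1.025^(14.9−20) = 0.1749 × 0.8817 = 0.1542 d⁻¹.

k_2 ≈ 0.154 d⁻¹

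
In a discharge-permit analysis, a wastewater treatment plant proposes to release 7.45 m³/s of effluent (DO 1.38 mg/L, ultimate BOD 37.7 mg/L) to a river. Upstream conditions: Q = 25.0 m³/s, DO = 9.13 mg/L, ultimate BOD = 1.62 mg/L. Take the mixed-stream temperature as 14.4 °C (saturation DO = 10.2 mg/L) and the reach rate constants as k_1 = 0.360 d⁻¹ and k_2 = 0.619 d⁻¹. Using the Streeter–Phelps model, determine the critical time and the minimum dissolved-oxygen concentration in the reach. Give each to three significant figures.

t_c ≈ 1.20 d; minimum DO ≈ 6.46 mg/L

Mixed DO = (25.0×9.13 + 7.45×1.38)/(25.0+7.45) = 238.5/32.45 = 7.351 mg/L.
Mixed L₀ = (25.0×1.62 + 7.45×37.7)/(32.45) = 321.4/32.45 = 9.903 mg/L.
Initial deficit D₀ = C_s − DO₀ = 10.2 − 7.351 = 2.849 mg/L.
t_c = (1/0.2590) ln[(0.619/0.360)(1 − 2.849×0.2590/(0.360×9.903))] = 3.861 × ln(1.364) = 1.197 d.
D_c = (0.360/0.619) × 9.903 × e^(−0.360×1.197) = 0.5816 × 9.903 × 0.6499 = 3.743 mg/L.
Minimum DO = 10.2 − 3.743 = 6.457 mg/L.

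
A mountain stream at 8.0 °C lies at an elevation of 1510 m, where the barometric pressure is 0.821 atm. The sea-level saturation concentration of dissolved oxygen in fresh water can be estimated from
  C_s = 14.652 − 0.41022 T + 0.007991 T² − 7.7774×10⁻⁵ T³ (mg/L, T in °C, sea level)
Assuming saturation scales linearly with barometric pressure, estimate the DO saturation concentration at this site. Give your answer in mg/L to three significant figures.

C_s ≈ 9.72 mg/L

At sea level: C_s = 14.652 − 0.41022×8.0 + 0.007991×8.0² − 7.7774×10⁻⁵×8.0³ = 11.84 mg/L.
Pressure correction: C_s' = 11.84 × 0.821 = 9.722 mg/L.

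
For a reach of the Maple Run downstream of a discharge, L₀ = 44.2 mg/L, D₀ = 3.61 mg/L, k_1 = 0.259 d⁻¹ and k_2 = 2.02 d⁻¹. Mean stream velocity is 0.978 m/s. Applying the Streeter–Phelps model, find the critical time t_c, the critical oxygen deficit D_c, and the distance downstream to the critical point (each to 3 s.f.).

t_c ≈ 0.706 d; D_c ≈ 4.72 mg/L; x_c ≈ 59.7 km

At the critical point dD/dt = 0, so k_1 L₀ e^(−k_1 t) = k_2 D. Substituting D(t) from the Streeter–Phelps equation and solving for t gives
t_c = ln[(k_2/k_1)(1 − D₀(k_2−k_1)/(k_1 L₀))] / (k_2−k_1).
Here k_2−k_1 = 1.761 d⁻¹ and 1 − D₀(k_2−k_1)/(k_1 L₀) = 1 − 3.61×1.761/(0.259×44.2) = 0.4447, so
t_c = ln(7.799 × 0.4447) / 1.761 = 1.244 / 1.761 = 0.7062 d.
D_c = (k_1/k_2) L₀ e^(−k_1 t_c) = (0.259/2.02) × 44.2 × e^(−0.259×0.7062) = 0.1282 × 44.2 × 0.8328 = 4.720 mg/L.
x_c = v t_c = 0.978 m/s × 0.7062 d × 86400 s/d = 59670 m ≈ 59.7 km.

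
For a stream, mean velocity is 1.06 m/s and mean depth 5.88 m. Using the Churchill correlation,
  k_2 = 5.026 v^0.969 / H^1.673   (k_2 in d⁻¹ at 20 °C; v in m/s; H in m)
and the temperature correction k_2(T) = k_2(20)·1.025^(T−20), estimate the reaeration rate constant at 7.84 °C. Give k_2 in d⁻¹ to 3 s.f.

k_2(20) = 5.026 × 1.06^0.969 / 5.88^1.673 = 5.026 × 1.058 / 19.37 = 0.2745 d⁻¹.
k_2(7.84) = 0.2745 × 1.025^(7.84−20) = 0.2745 × 0.7406 = 0.2033 d⁻¹.

k_2 ≈ 0.203 d⁻¹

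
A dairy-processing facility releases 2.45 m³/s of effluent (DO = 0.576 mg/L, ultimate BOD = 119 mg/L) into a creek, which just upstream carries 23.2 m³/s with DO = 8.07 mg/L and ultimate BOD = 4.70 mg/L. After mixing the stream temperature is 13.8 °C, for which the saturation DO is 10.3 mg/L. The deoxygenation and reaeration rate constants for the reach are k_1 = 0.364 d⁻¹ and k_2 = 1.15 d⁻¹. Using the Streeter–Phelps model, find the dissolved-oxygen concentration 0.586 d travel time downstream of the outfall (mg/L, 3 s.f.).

Mixed DO = (23.2×8.07 + 2.45×0.576)/(23.2+2.45) = 188.6/25.65 = 7.354 mg/L.
Mixed L₀ = (23.2×4.70 + 2.45×119)/(25.65) = 400.6/25.65 = 15.62 mg/L.
Initial deficit D₀ = C_s − DO₀ = 10.3 − 7.354 = 2.946 mg/L.
D(0.586) = [0.364×15.62/(1.15−0.364)](e^(−0.364×0.586) − e^(−1.15×0.586)) + 2.946 e^(−1.15×0.586)
= 7.233 × (0.8079 − 0.5097) + 2.946 × 0.5097 = 3.658 mg/L.
DO = 10.3 − 3.658 = 6.642 mg/L.

DO ≈ 6.64 mg/L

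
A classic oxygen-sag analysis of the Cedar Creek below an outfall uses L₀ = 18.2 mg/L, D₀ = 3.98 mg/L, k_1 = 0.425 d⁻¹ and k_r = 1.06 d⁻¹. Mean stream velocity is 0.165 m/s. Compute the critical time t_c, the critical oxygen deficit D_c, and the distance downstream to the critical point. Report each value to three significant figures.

t_c ≈ 0.816 d; D_c ≈ 5.16 mg/L; x_c ≈ 11.6 km

At the critical point dD/dt = 0, so k_1 L₀ e^(−k_1 t) = k_r D. Substituting D(t) from the Streeter–Phelps equation and solving for t gives
t_c = ln[(k_r/k_1)(1 − D₀(k_r−k_1)/(k_1 L₀))] / (k_r−k_1).
Here k_r−k_1 = 0.6350 d⁻¹ and 1 − D₀(k_r−k_1)/(k_1 L₀) = 1 − 3.98×0.6350/(0.425×18.2) = 0.6733, so
t_c = ln(2.494 × 0.6733) / 0.6350 = 0.5183 / 0.6350 = 0.8162 d.
D_c = (k_1/k_r) L₀ e^(−k_1 t_c) = (0.425/1.06) × 18.2 × e^(−0.425×0.8162) = 0.4009 × 18.2 × 0.7069 = 5.158 mg/L.
x_c = v t_c = 0.165 m/s × 0.8162 d × 86400 s/d = 11640 m ≈ 11.6 km.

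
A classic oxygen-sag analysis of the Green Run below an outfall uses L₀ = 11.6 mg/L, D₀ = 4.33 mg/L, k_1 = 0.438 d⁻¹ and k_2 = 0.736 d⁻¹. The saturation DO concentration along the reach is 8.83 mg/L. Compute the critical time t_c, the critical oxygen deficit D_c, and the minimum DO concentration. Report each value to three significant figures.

t_c = [1/(k_2−k_1)] ln[(k_2/k_1)(1 − D₀(k_2−k_1)/(k_1 L₀))]
= [1/(0.736−0.438)] ln[(0.736/0.438)(1 − 4.33×0.2980/(0.438×11.6))]
= (1/0.2980) ln[1.680 × 0.7460] = 3.356 × ln(1.254) = 3.356 × 0.2260 = 0.7585 d.
L(t_c) = L₀ e^(−k_1 t_c) = 11.6 × 0.7173 = 8.321 mg/L, and at the critical point k_2 D_c = k_1 L, so D_c = (0.438/0.736) × 8.321 = 4.952 mg/L.
Minimum DO = C_s − D_c = 8.83 − 4.952 = 3.878 mg/L.

t_c ≈ 0.758 d; D_c ≈ 4.95 mg/L; min DO ≈ 3.88 mg/L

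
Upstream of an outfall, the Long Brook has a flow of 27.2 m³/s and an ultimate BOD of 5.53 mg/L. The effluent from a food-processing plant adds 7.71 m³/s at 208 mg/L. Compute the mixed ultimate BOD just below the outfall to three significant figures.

50.2 mg/L

Flow-weighted mixing: C = (Q_r C_r + Q_w C_w)/(Q_r + Q_w)
= (27.2×5.53 + 7.71×208)/(27.2 + 7.71) = 1754/34.91 = 50.25 mg/L.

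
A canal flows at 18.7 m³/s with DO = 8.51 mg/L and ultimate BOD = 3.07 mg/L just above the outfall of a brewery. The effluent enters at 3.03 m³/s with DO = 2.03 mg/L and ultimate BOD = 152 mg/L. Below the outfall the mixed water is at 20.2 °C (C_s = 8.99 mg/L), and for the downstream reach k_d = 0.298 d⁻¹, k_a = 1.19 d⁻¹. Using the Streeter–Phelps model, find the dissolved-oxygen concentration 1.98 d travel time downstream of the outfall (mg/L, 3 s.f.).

DO ≈ 5.20 mg/L

Mixed DO = (18.7×8.51 + 3.03×2.03)/(18.7+3.03) = 165.3/21.73 = 7.606 mg/L.
Mixed L₀ = (18.7×3.07 + 3.03×152)/(21.73) = 518.0/21.73 = 23.84 mg/L.
Initial deficit D₀ = C_s − DO₀ = 8.99 − 7.606 = 1.384 mg/L.
D(1.98) = [0.298×23.84/(1.19−0.298)](e^(−0.298×1.98) − e^(−1.19×1.98)) + 1.384 e^(−1.19×1.98)
= 7.963 × (0.5543 − 0.09478) + 1.384 × 0.09478 = 3.790 mg/L.
DO = 8.99 − 3.790 = 5.200 mg/L.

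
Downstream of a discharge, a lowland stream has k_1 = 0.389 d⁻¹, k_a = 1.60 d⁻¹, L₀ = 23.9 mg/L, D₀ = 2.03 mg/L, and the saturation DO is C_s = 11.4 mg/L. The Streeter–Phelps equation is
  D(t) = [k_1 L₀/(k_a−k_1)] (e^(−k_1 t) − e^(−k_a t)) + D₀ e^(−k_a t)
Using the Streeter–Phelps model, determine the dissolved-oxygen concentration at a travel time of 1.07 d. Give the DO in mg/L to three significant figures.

DO ≈ 7.36 mg/L

k_1 L₀/(k_a−k_1) = 0.389×23.9/(1.60−0.389) = 9.297/1.211 = 7.677 mg/L.
e^(−k_1 t) = e^(−0.389×1.070) = 0.6595; e^(−k_a t) = e^(−1.60×1.070) = 0.1805.
D = 7.677 × (0.6595 − 0.1805) + 2.03 × 0.1805 = 3.678 + 0.3664 = 4.044 mg/L.
DO = C_s − D = 11.4 − 4.044 = 7.356 mg/L.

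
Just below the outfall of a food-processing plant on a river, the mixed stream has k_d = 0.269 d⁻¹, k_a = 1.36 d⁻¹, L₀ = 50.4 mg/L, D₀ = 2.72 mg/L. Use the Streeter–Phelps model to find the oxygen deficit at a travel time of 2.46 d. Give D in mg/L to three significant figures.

D ≈ 6.07 mg/L

k_d L₀/(k_a−k_d) = 0.269×50.4/(1.36−0.269) = 13.56/1.091 = 12.43 mg/L.
e^(−k_d t) = e^(−0.269×2.460) = 0.5160; e^(−k_a t) = e^(−1.36×2.460) = 0.03524.
D = 12.43 × (0.5160 − 0.03524) + 2.72 × 0.03524 = 5.974 + 0.09585 = 6.070 mg/L.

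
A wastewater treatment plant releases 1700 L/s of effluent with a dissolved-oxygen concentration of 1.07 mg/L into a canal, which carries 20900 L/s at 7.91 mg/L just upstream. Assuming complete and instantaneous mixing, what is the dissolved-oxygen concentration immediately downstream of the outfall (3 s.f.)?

Flow-weighted mixing: C = (Q_r C_r + Q_w C_w)/(Q_r + Q_w)
= (20900×7.91 + 1700×1.07)/(20900 + 1700) = 167100/22600 = 7.395 mg/L.

7.40 mg/L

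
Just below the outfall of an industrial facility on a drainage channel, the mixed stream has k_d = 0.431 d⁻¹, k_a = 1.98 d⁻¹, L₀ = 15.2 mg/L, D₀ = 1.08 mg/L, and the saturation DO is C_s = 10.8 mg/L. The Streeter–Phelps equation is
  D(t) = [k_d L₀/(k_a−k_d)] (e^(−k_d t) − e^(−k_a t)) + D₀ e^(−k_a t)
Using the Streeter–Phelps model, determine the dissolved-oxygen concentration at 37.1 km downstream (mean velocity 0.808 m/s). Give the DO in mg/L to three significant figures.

Travel time t = x/v = 37.1 km / (0.808 m/s) = 37100 m / 0.808 m/s = 45920 s = 0.5314 d.
k_d L₀/(k_a−k_d) = 0.431×15.2/(1.98−0.431) = 6.551/1.549 = 4.229 mg/L.
e^(−k_d t) = e^(−0.431×0.5314) = 0.7953; e^(−k_a t) = e^(−1.98×0.5314) = 0.3492.
D = 4.229 × (0.7953 − 0.3492) + 1.08 × 0.3492 = 1.887 + 0.3771 = 2.264 mg/L.
DO = C_s − D = 10.8 − 2.264 = 8.536 mg/L.

DO ≈ 8.54 mg/L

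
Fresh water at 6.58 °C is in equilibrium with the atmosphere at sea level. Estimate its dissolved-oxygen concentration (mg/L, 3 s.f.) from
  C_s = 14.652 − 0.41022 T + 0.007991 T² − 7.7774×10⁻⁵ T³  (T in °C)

C_s ≈ 12.3 mg/L

C_s = 14.652 − 0.41022×6.58 + 0.007991×6.58² − 7.7774×10⁻⁵×6.58³ = 12.28 mg/L.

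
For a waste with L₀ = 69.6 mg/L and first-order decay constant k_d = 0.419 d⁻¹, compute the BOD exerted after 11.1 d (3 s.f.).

y ≈ 68.9 mg/L

y_t = L₀(1 − e^(−k_d t)) = 69.6 × (1 − e^(−0.419×11.1))
= 69.6 × (1 − 0.009553) = 69.6 × 0.9904 = 68.94 mg/L.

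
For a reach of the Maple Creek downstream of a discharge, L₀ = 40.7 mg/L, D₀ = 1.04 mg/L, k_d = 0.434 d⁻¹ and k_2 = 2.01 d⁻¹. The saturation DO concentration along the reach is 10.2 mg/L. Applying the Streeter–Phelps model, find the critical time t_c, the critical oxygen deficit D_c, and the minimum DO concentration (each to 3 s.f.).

t_c = [1/(k_2−k_d)] ln[(k_2/k_d)(1 − D₀(k_2−k_d)/(k_d L₀))]
= [1/(2.01−0.434)] ln[(2.01/0.434)(1 − 1.04×1.576/(0.434×40.7))]
= (1/1.576) ln[4.631 × 0.9072] = 0.6345 × ln(4.202) = 0.6345 × 1.435 = 0.9108 d.
L(t_c) = L₀ e^(−k_d t_c) = 40.7 × 0.6735 = 27.41 mg/L, and at the critical point k_2 D_c = k_d L, so D_c = (0.434/2.01) × 27.41 = 5.919 mg/L.
Minimum DO = C_s − D_c = 10.2 − 5.919 = 4.281 mg/L.

t_c ≈ 0.911 d; D_c ≈ 5.92 mg/L; min DO ≈ 4.28 mg/L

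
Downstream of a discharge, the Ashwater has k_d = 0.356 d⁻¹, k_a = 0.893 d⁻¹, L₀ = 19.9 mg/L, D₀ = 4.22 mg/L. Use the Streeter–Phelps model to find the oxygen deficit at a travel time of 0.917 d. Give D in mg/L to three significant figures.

D ≈ 5.56 mg/L

k_d L₀/(k_a−k_d) = 0.356×19.9/(0.893−0.356) = 7.084/0.5370 = 13.19 mg/L.
e^(−k_d t) = e^(−0.356×0.9170) = 0.7215; e^(−k_a t) = e^(−0.893×0.9170) = 0.4409.
D = 13.19 × (0.7215 − 0.4409) + 4.22 × 0.4409 = 3.701 + 1.861 = 5.562 mg/L.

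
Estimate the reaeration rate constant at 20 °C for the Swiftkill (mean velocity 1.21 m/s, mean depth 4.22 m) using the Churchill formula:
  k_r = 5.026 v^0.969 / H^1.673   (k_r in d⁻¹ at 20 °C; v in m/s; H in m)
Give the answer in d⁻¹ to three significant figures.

k_r = 5.026 × 1.21^0.969 / 4.22^1.673 = 5.026 × 1.203 / 11.12 = 0.5436 d⁻¹.

k_r ≈ 0.544 d⁻¹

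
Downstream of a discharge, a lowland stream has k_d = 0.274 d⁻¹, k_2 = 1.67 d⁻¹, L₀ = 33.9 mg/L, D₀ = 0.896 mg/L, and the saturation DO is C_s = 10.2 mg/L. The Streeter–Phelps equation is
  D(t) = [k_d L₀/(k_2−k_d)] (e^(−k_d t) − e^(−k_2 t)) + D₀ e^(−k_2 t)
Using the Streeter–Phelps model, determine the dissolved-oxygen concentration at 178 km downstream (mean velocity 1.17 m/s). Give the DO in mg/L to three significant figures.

Travel time t = x/v = 178 km / (1.17 m/s) = 178000 m / 1.17 m/s = 152100 s = 1.761 d.
k_d L₀/(k_2−k_d) = 0.274×33.9/(1.67−0.274) = 9.289/1.396 = 6.654 mg/L.
e^(−k_d t) = e^(−0.274×1.761) = 0.6173; e^(−k_2 t) = e^(−1.67×1.761) = 0.05283.
D = 6.654 × (0.6173 − 0.05283) + 0.896 × 0.05283 = 3.756 + 0.04734 = 3.803 mg/L.
DO = C_s − D = 10.2 − 3.803 = 6.397 mg/L.

DO ≈ 6.40 mg/L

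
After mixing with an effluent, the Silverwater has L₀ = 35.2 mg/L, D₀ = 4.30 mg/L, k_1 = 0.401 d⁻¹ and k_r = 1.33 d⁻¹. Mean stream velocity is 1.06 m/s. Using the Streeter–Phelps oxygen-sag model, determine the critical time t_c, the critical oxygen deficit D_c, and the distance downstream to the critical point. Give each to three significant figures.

t_c = [1/(k_r−k_1)] ln[(k_r/k_1)(1 − D₀(k_r−k_1)/(k_1 L₀))]
= [1/(1.33−0.401)] ln[(1.33/0.401)(1 − 4.30×0.9290/(0.401×35.2))]
= (1/0.9290) ln[3.317 × 0.7170] = 1.076 × ln(2.378) = 1.076 × 0.8663 = 0.9325 d.
D_c = (k_1/k_r) L₀ e^(−k_1 t_c) = (0.401/1.33) × 35.2 × e^(−0.401×0.9325) = 0.3015 × 35.2 × 0.6880 = 7.302 mg/L.
x_c = v t_c = 1.06 m/s × 0.9325 d × 86400 s/d = 85400 m ≈ 85.4 km.

t_c ≈ 0.932 d; D_c ≈ 7.30 mg/L; x_c ≈ 85.4 km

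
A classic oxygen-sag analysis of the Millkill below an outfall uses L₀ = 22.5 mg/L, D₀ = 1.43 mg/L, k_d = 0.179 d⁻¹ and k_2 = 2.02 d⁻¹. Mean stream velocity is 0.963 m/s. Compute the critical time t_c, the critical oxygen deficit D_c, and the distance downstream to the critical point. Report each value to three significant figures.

t_c ≈ 0.740 d; D_c ≈ 1.75 mg/L; x_c ≈ 61.6 km

t_c = [1/(k_2−k_d)] ln[(k_2/k_d)(1 − D₀(k_2−k_d)/(k_d L₀))]
= [1/(2.02−0.179)] ln[(2.02/0.179)(1 − 1.43×1.841/(0.179×22.5))]
= (1/1.841) ln[11.28 × 0.3463] = 0.5432 × ln(3.908) = 0.5432 × 1.363 = 0.7404 d.
L(t_c) = L₀ e^(−k_d t_c) = 22.5 × 0.8759 = 19.71 mg/L, and at the critical point k_2 D_c = k_d L, so D_c = (0.179/2.02) × 19.71 = 1.746 mg/L.
x_c = v t_c = 0.963 m/s × 0.7404 d × 86400 s/d = 61610 m ≈ 61.6 km.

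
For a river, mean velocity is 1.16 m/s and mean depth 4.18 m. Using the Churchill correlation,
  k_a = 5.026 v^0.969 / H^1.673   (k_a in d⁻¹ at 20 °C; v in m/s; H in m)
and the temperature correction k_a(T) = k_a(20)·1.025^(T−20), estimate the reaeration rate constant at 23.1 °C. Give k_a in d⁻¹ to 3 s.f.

k_a ≈ 0.572 d⁻¹

k_a(20) = 5.026 × 1.16^0.969 / 4.18^1.673 = 5.026 × 1.155 / 10.95 = 0.5302 d⁻¹.
k_a(23.1) = 0.5302 × 1.025^(23.1−20) = 0.5302 × 1.080 = 0.5724 d⁻¹.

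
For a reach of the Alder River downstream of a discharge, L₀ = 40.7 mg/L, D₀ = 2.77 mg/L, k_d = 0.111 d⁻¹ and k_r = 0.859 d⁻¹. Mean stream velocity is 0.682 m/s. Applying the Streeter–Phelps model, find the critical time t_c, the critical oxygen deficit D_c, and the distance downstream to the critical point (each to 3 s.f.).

t_c = [1/(k_r−k_d)] ln[(k_r/k_d)(1 − D₀(k_r−k_d)/(k_d L₀))]
= [1/(0.859−0.111)] ln[(0.859/0.111)(1 − 2.77×0.7480/(0.111×40.7))]
= (1/0.7480) ln[7.739 × 0.5414] = 1.337 × ln(4.190) = 1.337 × 1.433 = 1.915 d.
D_c = (k_d/k_r) L₀ e^(−k_d t_c) = (0.111/0.859) × 40.7 × e^(−0.111×1.915) = 0.1292 × 40.7 × 0.8085 = 4.252 mg/L.
x_c = v t_c = 0.682 m/s × 1.915 d × 86400 s/d = 112900 m ≈ 113 km.

t_c ≈ 1.92 d; D_c ≈ 4.25 mg/L; x_c ≈ 113 km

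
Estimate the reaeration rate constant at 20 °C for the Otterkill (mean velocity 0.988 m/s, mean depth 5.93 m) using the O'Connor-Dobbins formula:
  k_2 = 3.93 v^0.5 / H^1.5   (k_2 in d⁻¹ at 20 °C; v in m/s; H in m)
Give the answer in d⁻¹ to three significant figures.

k_2 = 3.93 × 0.988^0.5 / 5.93^1.5 = 3.93 × 0.9940 / 14.44 = 0.2705 d⁻¹.

k_2 ≈ 0.271 d⁻¹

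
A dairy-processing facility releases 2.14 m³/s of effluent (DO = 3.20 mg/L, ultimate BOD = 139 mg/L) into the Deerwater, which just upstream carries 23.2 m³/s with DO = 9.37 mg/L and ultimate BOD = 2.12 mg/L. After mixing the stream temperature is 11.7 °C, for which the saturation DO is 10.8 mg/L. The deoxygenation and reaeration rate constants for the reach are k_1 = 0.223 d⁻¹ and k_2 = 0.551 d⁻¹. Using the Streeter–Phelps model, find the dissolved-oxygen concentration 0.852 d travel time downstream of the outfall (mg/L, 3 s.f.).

DO ≈ 7.70 mg/L

Mixed DO = (23.2×9.37 + 2.14×3.20)/(23.2+2.14) = 224.2/25.34 = 8.849 mg/L.
Mixed L₀ = (23.2×2.12 + 2.14×139)/(25.34) = 346.6/25.34 = 13.68 mg/L.
Initial deficit D₀ = C_s − DO₀ = 10.8 − 8.849 = 1.951 mg/L.
D(0.852) = [0.223×13.68/(0.551−0.223)](e^(−0.223×0.852) − e^(−0.551×0.852)) + 1.951 e^(−0.551×0.852)
= 9.301 × (0.8270 − 0.6253) + 1.951 × 0.6253 = 3.095 mg/L.
DO = 10.8 − 3.095 = 7.705 mg/L.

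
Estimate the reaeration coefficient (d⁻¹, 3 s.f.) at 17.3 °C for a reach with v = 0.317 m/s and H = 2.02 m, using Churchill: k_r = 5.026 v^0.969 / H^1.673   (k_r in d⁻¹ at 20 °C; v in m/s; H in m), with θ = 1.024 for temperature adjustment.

k_r ≈ 0.478 d⁻¹

k_r(20) = 5.026 × 0.317^0.969 / 2.02^1.673 = 5.026 × 0.3285 / 3.242 = 0.5092 d⁻¹.
k_r(17.3) = 0.5092 × 1.024^(17.3−20) = 0.5092 × 0.9380 = 0.4776 d⁻¹.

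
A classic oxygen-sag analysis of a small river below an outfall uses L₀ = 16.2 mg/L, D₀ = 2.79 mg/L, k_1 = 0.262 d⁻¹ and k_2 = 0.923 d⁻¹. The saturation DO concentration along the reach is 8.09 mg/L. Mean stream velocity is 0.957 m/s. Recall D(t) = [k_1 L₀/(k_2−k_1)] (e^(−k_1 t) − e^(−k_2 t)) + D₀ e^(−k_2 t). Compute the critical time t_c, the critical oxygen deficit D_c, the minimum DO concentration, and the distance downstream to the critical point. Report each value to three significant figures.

t_c ≈ 1.04 d; D_c ≈ 3.50 mg/L; min DO ≈ 4.59 mg/L; x_c ≈ 86.2 km

t_c = [1/(k_2−k_1)] ln[(k_2/k_1)(1 − D₀(k_2−k_1)/(k_1 L₀))]
= [1/(0.923−0.262)] ln[(0.923/0.262)(1 − 2.79×0.6610/(0.262×16.2))]
= (1/0.6610) ln[3.523 × 0.5655] = 1.513 × ln(1.992) = 1.513 × 0.6892 = 1.043 d.
L(t_c) = L₀ e^(−k_1 t_c) = 16.2 × 0.7609 = 12.33 mg/L, and at the critical point k_2 D_c = k_1 L, so D_c = (0.262/0.923) × 12.33 = 3.499 mg/L.
Minimum DO = C_s − D_c = 8.09 − 3.499 = 4.591 mg/L.
x_c = v t_c = 0.957 m/s × 1.043 d × 86400 s/d = 86220 m ≈ 86.2 km.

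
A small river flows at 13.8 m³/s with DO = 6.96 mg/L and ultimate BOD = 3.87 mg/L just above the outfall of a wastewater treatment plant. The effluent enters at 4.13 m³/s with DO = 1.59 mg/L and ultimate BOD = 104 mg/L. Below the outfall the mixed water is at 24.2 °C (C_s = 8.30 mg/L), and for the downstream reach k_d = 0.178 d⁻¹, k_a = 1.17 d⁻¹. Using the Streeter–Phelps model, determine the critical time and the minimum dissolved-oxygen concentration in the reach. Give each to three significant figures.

Mixed DO = (13.8×6.96 + 4.13×1.59)/(13.8+4.13) = 102.6/17.93 = 5.723 mg/L.
Mixed L₀ = (13.8×3.87 + 4.13×104)/(17.93) = 482.9/17.93 = 26.93 mg/L.
Initial deficit D₀ = C_s − DO₀ = 8.30 − 5.723 = 2.577 mg/L.
t_c = (1/0.9920) ln[(1.17/0.178)(1 − 2.577×0.9920/(0.178×26.93))] = 1.008 × ln(3.068) = 1.130 d.
D_c = (0.178/1.17) × 26.93 × e^(−0.178×1.130) = 0.1521 × 26.93 × 0.8178 = 3.351 mg/L.
Minimum DO = 8.30 − 3.351 = 4.949 mg/L.

t_c ≈ 1.13 d; minimum DO ≈ 4.95 mg/L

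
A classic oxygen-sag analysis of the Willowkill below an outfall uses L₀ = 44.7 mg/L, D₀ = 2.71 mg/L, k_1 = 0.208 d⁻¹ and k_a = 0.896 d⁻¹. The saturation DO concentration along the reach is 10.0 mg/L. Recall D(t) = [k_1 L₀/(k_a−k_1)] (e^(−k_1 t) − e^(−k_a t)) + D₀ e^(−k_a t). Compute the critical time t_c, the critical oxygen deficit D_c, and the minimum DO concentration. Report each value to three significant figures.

At the critical point dD/dt = 0, so k_1 L₀ e^(−k_1 t) = k_a D. Substituting D(t) from the Streeter–Phelps equation and solving for t gives
t_c = ln[(k_a/k_1)(1 − D₀(k_a−k_1)/(k_1 L₀))] / (k_a−k_1).
Here k_a−k_1 = 0.6880 d⁻¹ and 1 − D₀(k_a−k_1)/(k_1 L₀) = 1 − 2.71×0.6880/(0.208×44.7) = 0.7995, so
t_c = ln(4.308 × 0.7995) / 0.6880 = 1.237 / 0.6880 = 1.797 d.
L(t_c) = L₀ e^(−k_1 t_c) = 44.7 × 0.6881 = 30.76 mg/L, and at the critical point k_a D_c = k_1 L, so D_c = (0.208/0.896) × 30.76 = 7.140 mg/L.
Minimum DO = C_s − D_c = 10.0 − 7.140 = 2.860 mg/L.

t_c ≈ 1.80 d; D_c ≈ 7.14 mg/L; min DO ≈ 2.86 mg/L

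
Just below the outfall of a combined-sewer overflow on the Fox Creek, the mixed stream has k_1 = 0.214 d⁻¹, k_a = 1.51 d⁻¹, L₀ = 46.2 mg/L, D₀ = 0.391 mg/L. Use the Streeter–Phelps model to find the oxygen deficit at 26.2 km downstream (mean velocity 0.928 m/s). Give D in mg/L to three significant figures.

D ≈ 2.69 mg/L

Travel time t = x/v = 26.2 km / (0.928 m/s) = 26200 m / 0.928 m/s = 28230 s = 0.3268 d.
k_1 L₀/(k_a−k_1) = 0.214×46.2/(1.51−0.214) = 9.887/1.296 = 7.629 mg/L.
e^(−k_1 t) = e^(−0.214×0.3268) = 0.9325; e^(−k_a t) = e^(−1.51×0.3268) = 0.6105.
D = 7.629 × (0.9325 − 0.6105) + 0.391 × 0.6105 = 2.456 + 0.2387 = 2.695 mg/L.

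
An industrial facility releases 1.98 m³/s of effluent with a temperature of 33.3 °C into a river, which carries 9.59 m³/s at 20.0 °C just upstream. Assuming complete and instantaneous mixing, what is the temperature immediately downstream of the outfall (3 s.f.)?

22.3 °C

Flow-weighted mixing: C = (Q_r C_r + Q_w C_w)/(Q_r + Q_w)
= (9.59×20.0 + 1.98×33.3)/(9.59 + 1.98) = 257.7/11.57 = 22.28 °C.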